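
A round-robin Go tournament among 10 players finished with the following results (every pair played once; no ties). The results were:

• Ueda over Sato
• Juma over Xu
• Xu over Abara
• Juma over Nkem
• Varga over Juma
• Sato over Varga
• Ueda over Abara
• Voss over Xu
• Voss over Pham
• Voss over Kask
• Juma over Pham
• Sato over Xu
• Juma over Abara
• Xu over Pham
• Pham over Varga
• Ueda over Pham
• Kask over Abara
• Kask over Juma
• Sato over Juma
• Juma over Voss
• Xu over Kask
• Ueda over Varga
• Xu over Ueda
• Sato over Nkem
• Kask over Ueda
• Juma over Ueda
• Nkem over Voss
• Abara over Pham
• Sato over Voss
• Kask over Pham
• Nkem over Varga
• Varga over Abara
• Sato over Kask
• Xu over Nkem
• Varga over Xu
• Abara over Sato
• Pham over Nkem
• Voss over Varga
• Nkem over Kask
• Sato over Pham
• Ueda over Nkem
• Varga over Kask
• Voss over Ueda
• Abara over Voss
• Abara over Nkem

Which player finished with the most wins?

Win totals: Voss 5, Kask 4, Xu 5, Sato 7, Ueda 5, Pham 2, Varga 4, Nkem 3, Abara 4, Juma 6.
Sato leads with 7 wins (next highest: 6).

Sato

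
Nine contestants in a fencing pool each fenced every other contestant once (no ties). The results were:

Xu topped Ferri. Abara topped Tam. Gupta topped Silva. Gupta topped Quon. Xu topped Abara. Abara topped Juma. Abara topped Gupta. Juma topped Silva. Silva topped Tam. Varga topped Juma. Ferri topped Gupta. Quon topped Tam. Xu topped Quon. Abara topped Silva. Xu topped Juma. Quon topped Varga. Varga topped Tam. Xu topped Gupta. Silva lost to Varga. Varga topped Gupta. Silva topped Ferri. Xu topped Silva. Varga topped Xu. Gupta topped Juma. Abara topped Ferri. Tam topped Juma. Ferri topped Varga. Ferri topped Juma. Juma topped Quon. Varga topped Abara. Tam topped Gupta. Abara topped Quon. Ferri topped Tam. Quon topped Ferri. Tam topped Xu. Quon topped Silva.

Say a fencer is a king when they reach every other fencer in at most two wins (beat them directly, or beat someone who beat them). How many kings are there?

Ferri reaches everyone (king).
Abara reaches everyone (king).
Varga reaches everyone (king).
Juma cannot reach Abara, Xu, Gupta in two steps.
Xu reaches everyone (king).
Silva cannot reach Abara, Quon in two steps.
Tam cannot reach Varga in two steps.
Gupta cannot reach Abara, Xu in two steps.
Quon reaches everyone (king).
Kings: Ferri, Abara, Varga, Xu, Quon — 5.

5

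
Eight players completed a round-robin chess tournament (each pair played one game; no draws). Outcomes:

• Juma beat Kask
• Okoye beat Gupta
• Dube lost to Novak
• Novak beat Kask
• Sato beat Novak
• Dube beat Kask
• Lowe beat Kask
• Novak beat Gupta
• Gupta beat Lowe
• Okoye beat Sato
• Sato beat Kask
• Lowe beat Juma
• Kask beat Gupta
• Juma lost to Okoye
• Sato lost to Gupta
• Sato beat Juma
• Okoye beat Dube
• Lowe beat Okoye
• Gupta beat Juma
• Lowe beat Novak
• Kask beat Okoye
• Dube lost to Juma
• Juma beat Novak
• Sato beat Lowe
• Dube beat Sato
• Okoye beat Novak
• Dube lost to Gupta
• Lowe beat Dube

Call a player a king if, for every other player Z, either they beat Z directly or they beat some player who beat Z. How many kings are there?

Novak reaches everyone (king).
Kask reaches everyone (king).
Lowe reaches everyone (king).
Juma cannot reach Lowe in two steps.
Sato reaches everyone (king).
Okoye reaches everyone (king).
Gupta reaches everyone (king).
Dube reaches everyone (king).
Kings: Novak, Kask, Lowe, Sato, Okoye, Gupta, Dube — 7.

7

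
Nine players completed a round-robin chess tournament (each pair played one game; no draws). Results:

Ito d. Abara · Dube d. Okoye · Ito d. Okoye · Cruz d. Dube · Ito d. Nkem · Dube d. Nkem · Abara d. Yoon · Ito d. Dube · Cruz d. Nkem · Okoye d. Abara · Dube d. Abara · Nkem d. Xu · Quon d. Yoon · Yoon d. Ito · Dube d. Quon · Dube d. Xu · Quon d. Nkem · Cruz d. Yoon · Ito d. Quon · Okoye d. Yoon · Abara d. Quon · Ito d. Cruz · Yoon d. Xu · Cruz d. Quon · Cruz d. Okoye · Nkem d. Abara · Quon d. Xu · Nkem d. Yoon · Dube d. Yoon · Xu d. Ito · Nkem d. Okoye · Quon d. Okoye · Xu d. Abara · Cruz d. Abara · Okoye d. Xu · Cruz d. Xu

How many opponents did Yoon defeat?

Yoon's results: beat Ito, Xu; lost to Abara, Cruz, Okoye, Nkem, Quon, Dube.
That is 2 wins.

2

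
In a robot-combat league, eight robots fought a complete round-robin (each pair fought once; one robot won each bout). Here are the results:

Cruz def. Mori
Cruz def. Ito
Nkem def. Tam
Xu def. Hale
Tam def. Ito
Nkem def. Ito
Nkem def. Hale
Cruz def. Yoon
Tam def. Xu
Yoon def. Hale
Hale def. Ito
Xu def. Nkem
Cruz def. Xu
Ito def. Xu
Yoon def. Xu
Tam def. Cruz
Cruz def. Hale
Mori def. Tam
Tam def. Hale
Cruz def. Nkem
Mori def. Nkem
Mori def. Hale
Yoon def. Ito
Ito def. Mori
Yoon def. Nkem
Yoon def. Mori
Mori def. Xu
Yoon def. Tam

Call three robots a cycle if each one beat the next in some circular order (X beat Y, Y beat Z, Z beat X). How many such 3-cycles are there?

9

Win totals: Tam 4, Yoon 6, Xu 2, Hale 1, Cruz 6, Mori 4, Nkem 3, Ito 2.
A robot with w wins dominates both others in C(w,2) triples; summing gives 6 + 15 + 1 + 0 + 15 + 6 + 3 + 1 = 47 transitive triples.
Total triples C(8,3) = 56, so cyclic triples = 56 − 47 = 9.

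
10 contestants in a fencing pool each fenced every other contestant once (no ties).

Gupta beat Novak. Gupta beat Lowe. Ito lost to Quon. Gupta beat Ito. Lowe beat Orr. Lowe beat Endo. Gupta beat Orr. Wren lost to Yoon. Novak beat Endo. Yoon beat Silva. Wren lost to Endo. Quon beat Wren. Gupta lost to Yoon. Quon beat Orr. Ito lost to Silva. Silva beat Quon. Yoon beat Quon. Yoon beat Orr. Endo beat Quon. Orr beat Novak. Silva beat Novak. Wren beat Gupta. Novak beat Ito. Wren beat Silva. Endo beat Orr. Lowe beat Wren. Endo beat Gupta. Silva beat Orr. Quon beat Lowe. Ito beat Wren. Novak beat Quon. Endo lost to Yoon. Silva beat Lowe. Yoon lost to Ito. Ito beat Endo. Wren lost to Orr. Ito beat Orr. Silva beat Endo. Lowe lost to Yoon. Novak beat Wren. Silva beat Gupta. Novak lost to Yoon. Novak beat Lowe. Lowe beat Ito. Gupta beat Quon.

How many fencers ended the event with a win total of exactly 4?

4

Win totals: Endo 4, Ito 4, Novak 5, Yoon 8, Wren 2, Orr 2, Quon 4, Silva 7, Lowe 4, Gupta 5.
Exactly 4: Endo, Ito, Quon, Lowe — 4 fencers.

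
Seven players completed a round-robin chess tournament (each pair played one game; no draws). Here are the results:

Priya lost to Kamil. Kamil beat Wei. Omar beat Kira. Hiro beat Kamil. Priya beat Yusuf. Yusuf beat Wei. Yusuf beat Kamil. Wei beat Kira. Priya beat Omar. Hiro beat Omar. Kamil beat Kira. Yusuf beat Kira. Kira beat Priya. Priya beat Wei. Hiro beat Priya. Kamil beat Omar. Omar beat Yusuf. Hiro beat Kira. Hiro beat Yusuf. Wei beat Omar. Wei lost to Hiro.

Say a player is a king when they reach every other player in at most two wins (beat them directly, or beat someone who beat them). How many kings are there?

1

Hiro reaches everyone (king).
Kira cannot reach Hiro, Kamil in two steps.
Kamil cannot reach Hiro in two steps.
Yusuf cannot reach Hiro in two steps.
Wei cannot reach Hiro, Kamil in two steps.
Omar cannot reach Hiro in two steps.
Priya cannot reach Hiro in two steps.
Kings: Hiro — 1.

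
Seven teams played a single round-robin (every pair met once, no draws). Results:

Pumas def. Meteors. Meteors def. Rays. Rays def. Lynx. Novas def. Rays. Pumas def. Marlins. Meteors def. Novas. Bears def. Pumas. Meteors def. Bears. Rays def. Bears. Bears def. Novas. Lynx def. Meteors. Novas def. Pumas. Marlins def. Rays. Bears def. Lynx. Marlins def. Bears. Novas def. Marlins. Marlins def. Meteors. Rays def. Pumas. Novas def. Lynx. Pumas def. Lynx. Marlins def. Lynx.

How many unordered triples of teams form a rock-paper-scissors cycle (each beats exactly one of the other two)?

Win totals: Pumas 3, Lynx 1, Marlins 4, Novas 4, Meteors 3, Bears 3, Rays 3.
A team with w wins dominates both others in C(w,2) triples; summing gives 3 + 0 + 6 + 6 + 3 + 3 + 3 = 24 transitive triples.
Total triples C(7,3) = 35, so cyclic triples = 35 − 24 = 11.

11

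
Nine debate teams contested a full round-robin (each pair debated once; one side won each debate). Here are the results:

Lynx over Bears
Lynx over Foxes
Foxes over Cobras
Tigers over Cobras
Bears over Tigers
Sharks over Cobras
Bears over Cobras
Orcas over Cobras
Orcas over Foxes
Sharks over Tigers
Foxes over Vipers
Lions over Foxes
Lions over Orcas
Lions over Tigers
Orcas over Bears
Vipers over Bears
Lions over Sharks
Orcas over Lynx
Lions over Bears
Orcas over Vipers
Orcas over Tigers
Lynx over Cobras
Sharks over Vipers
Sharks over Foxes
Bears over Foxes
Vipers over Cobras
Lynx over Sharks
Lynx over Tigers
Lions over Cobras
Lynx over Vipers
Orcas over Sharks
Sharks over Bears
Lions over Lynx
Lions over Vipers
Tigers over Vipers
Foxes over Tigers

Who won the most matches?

Win totals: Lions 8, Cobras 0, Foxes 3, Orcas 7, Sharks 5, Tigers 2, Vipers 2, Bears 3, Lynx 6.
Lions leads with 8 wins (next highest: 7).

Lions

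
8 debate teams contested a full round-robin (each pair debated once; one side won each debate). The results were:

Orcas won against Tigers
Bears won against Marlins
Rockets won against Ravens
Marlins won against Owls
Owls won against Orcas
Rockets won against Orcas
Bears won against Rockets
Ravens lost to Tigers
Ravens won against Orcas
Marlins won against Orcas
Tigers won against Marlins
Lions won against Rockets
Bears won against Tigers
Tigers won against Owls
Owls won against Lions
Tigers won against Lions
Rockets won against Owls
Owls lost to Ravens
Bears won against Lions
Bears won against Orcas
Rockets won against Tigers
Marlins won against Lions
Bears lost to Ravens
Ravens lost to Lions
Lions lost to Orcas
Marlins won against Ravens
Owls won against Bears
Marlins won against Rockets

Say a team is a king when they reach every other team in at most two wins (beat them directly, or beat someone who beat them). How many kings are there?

Marlins reaches everyone (king).
Orcas cannot reach Bears in two steps.
Ravens reaches everyone (king).
Tigers reaches everyone (king).
Owls reaches everyone (king).
Lions cannot reach Marlins in two steps.
Bears reaches everyone (king).
Rockets reaches everyone (king).
Kings: Marlins, Ravens, Tigers, Owls, Bears, Rockets — 6.

6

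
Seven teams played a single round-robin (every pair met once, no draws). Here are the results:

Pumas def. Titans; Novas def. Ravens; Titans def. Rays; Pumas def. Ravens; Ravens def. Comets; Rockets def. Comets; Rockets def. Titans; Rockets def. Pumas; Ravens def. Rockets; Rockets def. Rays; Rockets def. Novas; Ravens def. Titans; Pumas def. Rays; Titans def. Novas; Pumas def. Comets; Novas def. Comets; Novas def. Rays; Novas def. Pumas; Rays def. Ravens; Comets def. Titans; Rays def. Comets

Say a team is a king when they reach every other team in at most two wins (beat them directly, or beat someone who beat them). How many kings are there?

4

Novas reaches everyone (king).
Titans cannot reach Rockets in two steps.
Comets cannot reach Ravens, Pumas, Rockets in two steps.
Ravens reaches everyone (king).
Rays cannot reach Novas, Pumas in two steps.
Pumas reaches everyone (king).
Rockets reaches everyone (king).
Kings: Novas, Ravens, Pumas, Rockets — 4.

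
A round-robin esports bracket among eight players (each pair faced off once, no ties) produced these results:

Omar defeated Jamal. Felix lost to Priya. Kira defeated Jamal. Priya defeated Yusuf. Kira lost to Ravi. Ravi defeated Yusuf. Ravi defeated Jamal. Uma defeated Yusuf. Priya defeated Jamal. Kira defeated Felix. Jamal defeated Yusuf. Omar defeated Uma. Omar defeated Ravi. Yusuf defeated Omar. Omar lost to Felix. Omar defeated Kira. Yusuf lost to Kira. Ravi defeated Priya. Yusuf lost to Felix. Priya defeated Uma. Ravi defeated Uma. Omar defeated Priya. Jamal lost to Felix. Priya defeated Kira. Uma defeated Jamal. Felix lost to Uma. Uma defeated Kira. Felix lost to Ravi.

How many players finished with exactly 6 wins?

1

Win totals: Felix 3, Kira 3, Omar 5, Yusuf 1, Jamal 1, Uma 4, Priya 5, Ravi 6.
Exactly 6: Ravi — 1 player.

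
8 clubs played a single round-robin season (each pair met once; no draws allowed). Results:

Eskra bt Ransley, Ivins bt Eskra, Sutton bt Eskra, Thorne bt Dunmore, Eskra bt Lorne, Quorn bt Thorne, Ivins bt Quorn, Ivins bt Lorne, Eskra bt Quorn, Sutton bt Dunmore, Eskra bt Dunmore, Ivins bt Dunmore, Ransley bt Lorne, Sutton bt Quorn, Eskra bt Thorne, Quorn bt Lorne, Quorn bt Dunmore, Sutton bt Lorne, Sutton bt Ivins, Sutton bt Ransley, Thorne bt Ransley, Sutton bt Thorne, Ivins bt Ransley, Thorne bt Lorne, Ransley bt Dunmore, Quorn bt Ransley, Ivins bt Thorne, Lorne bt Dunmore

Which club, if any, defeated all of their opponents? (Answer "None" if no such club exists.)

Sutton

Sutton has 7 wins out of 7 opponents — a perfect record.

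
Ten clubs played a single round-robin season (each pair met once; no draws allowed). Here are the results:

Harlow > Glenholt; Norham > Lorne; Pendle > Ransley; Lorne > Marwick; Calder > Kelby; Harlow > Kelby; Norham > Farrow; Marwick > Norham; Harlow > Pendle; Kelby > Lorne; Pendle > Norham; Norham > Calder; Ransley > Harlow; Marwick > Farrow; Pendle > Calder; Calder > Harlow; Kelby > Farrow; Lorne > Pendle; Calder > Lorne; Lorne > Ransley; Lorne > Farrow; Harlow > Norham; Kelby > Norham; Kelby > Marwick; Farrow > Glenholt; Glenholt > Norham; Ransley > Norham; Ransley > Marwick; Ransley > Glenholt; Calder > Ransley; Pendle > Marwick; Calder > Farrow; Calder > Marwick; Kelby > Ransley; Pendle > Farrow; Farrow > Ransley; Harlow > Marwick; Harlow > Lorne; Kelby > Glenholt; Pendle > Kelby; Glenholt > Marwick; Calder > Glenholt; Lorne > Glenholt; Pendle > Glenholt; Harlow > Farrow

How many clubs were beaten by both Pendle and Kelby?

5

Pendle beat: Norham, Farrow, Glenholt, Marwick, Kelby, Calder, Ransley.
Kelby beat: Norham, Farrow, Glenholt, Marwick, Lorne, Ransley.
Both beat: Norham, Farrow, Glenholt, Marwick, Ransley — 5.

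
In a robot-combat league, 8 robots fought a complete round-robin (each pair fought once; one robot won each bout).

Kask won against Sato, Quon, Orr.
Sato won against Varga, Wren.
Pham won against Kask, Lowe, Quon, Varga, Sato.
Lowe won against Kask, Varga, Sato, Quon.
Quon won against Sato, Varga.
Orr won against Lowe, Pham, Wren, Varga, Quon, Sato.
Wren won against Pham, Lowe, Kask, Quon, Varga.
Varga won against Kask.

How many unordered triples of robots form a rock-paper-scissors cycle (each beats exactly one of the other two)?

10

Win totals: Lowe 4, Kask 3, Sato 2, Quon 2, Pham 5, Varga 1, Wren 5, Orr 6.
A robot with w wins dominates both others in C(w,2) triples; summing gives 6 + 3 + 1 + 1 + 10 + 0 + 10 + 15 = 46 transitive triples.
Total triples C(8,3) = 56, so cyclic triples = 56 − 46 = 10.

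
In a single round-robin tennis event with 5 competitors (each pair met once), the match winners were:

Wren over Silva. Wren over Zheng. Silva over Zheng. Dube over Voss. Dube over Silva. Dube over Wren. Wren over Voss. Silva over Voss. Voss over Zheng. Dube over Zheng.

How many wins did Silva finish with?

2

Silva's results: beat Zheng, Voss; lost to Wren, Dube.
That is 2 wins.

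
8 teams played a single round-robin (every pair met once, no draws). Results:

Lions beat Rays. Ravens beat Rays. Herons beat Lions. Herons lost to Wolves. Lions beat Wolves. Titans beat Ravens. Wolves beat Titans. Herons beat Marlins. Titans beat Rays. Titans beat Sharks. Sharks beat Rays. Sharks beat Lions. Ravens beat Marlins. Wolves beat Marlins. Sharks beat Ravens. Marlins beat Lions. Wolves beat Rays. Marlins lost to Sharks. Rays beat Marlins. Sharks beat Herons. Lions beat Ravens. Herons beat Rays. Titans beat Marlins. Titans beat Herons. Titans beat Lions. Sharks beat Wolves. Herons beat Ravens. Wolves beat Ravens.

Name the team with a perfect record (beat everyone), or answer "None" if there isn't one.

None

Highest win total is Titans with 6 (out of 7 possible).
Titans lost to Wolves, so no team went undefeated.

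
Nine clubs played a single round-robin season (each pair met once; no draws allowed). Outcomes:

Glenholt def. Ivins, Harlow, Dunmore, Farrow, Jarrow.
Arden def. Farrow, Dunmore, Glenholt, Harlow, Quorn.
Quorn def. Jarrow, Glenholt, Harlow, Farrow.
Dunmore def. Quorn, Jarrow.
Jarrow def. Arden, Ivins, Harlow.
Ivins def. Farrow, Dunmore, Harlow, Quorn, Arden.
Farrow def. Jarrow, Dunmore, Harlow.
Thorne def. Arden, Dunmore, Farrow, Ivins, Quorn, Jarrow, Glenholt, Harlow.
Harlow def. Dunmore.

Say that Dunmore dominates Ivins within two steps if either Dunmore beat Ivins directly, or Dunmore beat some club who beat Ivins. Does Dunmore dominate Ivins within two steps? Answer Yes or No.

Dunmore did not beat Ivins directly.
Dunmore beat Quorn, Jarrow. Of those, Jarrow beat Ivins.

Yes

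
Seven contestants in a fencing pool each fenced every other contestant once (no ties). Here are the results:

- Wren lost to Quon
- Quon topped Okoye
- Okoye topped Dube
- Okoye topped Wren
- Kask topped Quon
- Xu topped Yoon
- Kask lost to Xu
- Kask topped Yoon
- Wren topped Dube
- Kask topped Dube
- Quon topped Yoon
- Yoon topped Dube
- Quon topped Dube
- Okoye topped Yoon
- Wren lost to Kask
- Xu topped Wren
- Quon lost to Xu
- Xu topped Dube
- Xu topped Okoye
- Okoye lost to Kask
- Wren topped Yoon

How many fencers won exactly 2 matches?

1

Win totals: Dube 0, Yoon 1, Kask 5, Wren 2, Xu 6, Quon 4, Okoye 3.
Exactly 2: Wren — 1 fencer.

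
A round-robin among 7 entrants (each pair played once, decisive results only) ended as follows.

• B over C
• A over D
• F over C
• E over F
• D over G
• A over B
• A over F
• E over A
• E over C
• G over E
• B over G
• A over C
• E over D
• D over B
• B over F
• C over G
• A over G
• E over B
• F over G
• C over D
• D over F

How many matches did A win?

5

A's results: beat B, C, D, F, G; lost to E.
That is 5 wins.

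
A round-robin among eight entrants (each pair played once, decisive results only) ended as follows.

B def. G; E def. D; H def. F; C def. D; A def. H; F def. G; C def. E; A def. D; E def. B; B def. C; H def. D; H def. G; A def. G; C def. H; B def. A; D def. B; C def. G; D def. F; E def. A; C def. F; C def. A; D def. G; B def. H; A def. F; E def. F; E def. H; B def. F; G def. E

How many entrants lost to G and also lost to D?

G beat: E.
D beat: B, F, G.
No one was beaten by both.

0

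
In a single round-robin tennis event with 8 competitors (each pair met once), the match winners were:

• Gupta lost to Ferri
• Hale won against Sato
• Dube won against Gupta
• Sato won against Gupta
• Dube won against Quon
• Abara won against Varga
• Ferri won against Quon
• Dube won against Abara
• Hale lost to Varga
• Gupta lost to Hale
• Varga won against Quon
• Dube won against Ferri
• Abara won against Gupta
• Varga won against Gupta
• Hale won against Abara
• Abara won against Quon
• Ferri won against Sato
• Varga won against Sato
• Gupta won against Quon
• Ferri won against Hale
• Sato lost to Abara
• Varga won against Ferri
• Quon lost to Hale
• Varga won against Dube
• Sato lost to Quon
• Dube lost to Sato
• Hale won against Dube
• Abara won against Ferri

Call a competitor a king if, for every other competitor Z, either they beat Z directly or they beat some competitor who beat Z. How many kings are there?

Varga reaches everyone (king).
Ferri cannot reach Varga in two steps.
Abara reaches everyone (king).
Sato cannot reach Varga, Hale in two steps.
Gupta cannot reach Varga, Ferri, Abara, Dube, Hale in two steps.
Dube reaches everyone (king).
Quon cannot reach Varga, Ferri, Abara, Hale in two steps.
Hale reaches everyone (king).
Kings: Varga, Abara, Dube, Hale — 4.

4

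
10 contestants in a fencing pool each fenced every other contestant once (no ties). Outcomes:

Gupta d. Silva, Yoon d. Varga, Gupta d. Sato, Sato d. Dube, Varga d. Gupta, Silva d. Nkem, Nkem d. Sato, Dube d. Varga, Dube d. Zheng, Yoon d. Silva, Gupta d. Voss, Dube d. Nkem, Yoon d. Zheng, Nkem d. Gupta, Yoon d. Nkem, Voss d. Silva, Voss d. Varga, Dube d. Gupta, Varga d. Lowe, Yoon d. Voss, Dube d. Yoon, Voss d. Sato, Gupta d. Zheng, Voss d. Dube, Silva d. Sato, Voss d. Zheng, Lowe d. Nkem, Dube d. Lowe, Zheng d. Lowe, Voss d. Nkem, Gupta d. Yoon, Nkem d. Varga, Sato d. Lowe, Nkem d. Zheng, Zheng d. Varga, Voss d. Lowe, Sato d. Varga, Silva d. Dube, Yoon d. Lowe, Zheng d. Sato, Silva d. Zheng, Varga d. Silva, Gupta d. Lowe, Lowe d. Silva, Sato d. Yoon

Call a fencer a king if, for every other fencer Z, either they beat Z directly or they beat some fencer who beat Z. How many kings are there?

Varga reaches everyone (king).
Gupta reaches everyone (king).
Zheng cannot reach Voss in two steps.
Sato reaches everyone (king).
Yoon reaches everyone (king).
Dube reaches everyone (king).
Nkem reaches everyone (king).
Lowe cannot reach Yoon, Voss in two steps.
Silva cannot reach Voss in two steps.
Voss reaches everyone (king).
Kings: Varga, Gupta, Sato, Yoon, Dube, Nkem, Voss — 7.

7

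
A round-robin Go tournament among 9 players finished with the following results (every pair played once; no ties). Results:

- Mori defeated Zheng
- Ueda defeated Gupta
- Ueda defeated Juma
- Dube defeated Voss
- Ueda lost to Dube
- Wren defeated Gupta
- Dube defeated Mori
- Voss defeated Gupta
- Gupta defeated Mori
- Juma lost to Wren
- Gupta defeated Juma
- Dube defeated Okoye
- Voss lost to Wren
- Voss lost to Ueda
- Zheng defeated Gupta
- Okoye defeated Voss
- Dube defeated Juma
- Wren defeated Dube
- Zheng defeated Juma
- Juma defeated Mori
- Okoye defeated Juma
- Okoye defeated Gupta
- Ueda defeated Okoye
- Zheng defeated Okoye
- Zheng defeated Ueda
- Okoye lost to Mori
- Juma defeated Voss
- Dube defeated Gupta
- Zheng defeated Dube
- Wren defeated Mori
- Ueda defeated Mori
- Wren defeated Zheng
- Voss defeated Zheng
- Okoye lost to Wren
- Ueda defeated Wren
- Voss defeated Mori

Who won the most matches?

Win totals: Wren 7, Zheng 5, Mori 2, Juma 2, Gupta 2, Voss 3, Ueda 6, Okoye 3, Dube 6.
Wren leads with 7 wins (next highest: 6).

Wren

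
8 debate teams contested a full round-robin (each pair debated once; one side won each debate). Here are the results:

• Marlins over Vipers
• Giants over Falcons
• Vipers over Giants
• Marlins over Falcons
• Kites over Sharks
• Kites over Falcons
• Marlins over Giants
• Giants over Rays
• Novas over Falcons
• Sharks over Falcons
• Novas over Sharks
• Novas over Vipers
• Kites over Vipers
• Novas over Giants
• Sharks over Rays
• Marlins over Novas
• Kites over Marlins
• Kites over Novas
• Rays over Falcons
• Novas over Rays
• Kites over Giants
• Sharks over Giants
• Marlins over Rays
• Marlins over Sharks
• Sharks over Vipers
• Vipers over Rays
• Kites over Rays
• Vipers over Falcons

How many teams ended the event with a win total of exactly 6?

Win totals: Vipers 3, Sharks 4, Rays 1, Giants 2, Novas 5, Kites 7, Marlins 6, Falcons 0.
Exactly 6: Marlins — 1 team.

1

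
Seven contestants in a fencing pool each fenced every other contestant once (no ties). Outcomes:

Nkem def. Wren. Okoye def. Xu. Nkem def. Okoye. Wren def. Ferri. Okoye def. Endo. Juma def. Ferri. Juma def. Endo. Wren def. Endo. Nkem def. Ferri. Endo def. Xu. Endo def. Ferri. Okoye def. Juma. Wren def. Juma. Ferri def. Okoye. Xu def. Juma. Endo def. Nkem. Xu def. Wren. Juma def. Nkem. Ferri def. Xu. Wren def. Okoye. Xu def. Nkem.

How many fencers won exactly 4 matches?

1

Win totals: Juma 3, Nkem 3, Wren 4, Endo 3, Xu 3, Okoye 3, Ferri 2.
Exactly 4: Wren — 1 fencer.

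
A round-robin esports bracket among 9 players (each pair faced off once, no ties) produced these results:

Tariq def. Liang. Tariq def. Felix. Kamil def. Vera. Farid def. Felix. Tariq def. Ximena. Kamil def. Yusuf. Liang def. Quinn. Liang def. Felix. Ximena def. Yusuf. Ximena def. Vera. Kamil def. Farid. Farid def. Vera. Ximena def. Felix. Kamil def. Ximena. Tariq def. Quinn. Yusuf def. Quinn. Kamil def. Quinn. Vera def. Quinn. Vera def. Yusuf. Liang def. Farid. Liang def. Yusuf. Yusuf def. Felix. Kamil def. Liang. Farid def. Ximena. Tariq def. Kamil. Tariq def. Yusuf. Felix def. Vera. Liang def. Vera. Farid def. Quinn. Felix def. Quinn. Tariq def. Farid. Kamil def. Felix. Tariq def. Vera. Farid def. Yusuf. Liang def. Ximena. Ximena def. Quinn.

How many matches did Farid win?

Farid's results: beat Quinn, Ximena, Felix, Vera, Yusuf; lost to Tariq, Liang, Kamil.
That is 5 wins.

5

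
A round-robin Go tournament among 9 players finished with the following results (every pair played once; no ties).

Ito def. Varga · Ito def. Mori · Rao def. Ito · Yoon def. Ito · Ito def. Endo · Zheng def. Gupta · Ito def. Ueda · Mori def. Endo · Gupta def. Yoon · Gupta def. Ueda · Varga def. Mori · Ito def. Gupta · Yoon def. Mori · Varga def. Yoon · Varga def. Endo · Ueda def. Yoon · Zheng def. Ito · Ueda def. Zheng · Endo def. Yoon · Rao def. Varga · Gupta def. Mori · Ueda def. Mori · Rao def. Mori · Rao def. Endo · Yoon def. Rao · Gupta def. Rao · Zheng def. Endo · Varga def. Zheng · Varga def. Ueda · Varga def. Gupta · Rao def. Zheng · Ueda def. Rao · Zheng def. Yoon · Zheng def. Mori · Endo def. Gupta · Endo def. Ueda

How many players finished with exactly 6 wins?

1

Win totals: Ito 5, Zheng 5, Yoon 3, Mori 1, Endo 3, Gupta 4, Ueda 4, Varga 6, Rao 5.
Exactly 6: Varga — 1 player.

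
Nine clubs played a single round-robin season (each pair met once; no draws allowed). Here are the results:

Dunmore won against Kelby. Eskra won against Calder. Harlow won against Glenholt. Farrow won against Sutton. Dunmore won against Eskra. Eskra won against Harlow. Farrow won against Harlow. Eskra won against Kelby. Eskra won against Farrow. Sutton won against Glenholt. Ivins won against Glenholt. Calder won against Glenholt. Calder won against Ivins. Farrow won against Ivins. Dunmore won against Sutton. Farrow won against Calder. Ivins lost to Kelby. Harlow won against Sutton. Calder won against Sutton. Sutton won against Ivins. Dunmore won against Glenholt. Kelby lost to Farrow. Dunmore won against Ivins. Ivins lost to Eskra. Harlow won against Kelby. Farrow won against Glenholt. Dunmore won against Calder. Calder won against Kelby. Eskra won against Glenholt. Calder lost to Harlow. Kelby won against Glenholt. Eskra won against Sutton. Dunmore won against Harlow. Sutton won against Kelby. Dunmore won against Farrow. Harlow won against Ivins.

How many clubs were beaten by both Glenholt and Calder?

Glenholt beat: no one.
Calder beat: Kelby, Glenholt, Sutton, Ivins.
No one was beaten by both.

0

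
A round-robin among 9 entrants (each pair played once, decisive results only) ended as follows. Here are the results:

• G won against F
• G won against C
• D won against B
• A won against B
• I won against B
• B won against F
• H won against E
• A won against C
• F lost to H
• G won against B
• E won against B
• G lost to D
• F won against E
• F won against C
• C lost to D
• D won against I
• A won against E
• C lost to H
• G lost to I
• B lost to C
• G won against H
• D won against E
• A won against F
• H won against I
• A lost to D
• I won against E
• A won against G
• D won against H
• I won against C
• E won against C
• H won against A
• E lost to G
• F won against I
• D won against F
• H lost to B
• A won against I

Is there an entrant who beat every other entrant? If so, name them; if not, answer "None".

D

D has 8 wins out of 8 opponents — a perfect record.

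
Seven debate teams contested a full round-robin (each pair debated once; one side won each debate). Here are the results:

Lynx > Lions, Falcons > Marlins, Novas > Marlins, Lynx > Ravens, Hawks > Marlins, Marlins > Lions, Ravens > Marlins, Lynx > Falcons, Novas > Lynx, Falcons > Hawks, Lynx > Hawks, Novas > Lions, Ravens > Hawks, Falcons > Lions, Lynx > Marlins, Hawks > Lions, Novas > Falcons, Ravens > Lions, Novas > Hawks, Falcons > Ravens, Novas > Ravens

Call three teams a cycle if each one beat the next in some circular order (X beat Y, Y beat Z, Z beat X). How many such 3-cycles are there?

Win totals: Novas 6, Marlins 1, Lynx 5, Lions 0, Hawks 2, Falcons 4, Ravens 3.
A team with w wins dominates both others in C(w,2) triples; summing gives 15 + 0 + 10 + 0 + 1 + 6 + 3 = 35 transitive triples.
Total triples C(7,3) = 35, so cyclic triples = 35 − 35 = 0.

0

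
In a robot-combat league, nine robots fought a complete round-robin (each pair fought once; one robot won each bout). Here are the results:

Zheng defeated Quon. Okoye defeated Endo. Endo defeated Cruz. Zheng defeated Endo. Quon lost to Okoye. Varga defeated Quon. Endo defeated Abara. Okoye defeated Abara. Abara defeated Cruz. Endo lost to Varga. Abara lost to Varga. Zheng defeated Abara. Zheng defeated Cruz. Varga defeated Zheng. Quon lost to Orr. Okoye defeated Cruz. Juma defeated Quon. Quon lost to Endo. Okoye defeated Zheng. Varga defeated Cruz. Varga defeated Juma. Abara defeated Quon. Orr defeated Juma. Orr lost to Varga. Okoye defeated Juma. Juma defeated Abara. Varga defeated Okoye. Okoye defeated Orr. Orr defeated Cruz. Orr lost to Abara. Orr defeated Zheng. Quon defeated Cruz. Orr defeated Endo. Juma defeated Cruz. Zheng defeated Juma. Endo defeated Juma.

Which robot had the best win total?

Win totals: Orr 5, Abara 3, Cruz 0, Endo 4, Zheng 5, Quon 1, Varga 8, Juma 3, Okoye 7.
Varga leads with 8 wins (next highest: 7).

Varga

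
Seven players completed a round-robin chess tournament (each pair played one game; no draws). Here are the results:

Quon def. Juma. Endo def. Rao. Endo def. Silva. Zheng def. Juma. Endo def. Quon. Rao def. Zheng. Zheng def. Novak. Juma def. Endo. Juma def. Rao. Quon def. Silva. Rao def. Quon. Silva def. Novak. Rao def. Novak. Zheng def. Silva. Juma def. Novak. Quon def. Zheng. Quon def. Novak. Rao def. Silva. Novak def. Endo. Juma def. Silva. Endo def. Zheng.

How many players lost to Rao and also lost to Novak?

Rao beat: Silva, Quon, Zheng, Novak.
Novak beat: Endo.
No one was beaten by both.

0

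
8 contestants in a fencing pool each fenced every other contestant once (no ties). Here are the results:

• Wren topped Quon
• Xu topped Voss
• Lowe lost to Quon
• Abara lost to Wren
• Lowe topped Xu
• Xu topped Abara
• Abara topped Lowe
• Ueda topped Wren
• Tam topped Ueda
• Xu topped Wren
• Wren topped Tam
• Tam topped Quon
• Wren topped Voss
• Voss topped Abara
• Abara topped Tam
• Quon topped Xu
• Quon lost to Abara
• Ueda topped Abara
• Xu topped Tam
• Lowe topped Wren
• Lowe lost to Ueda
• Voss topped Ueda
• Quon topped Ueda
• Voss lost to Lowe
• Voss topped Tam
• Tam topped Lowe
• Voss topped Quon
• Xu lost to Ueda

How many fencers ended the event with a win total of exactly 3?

4

Win totals: Ueda 4, Xu 4, Wren 4, Tam 3, Quon 3, Lowe 3, Abara 3, Voss 4.
Exactly 3: Tam, Quon, Lowe, Abara — 4 fencers.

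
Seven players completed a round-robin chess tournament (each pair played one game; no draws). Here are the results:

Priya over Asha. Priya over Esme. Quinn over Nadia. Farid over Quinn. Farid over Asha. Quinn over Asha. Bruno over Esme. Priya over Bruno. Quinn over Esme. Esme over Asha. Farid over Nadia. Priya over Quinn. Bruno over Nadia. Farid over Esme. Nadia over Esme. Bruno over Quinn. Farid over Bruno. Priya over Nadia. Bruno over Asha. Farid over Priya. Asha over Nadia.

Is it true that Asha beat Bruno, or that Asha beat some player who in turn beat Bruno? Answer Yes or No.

Asha did not beat Bruno directly.
Asha beat Nadia, but each of them lost to Bruno. No two-step path.

No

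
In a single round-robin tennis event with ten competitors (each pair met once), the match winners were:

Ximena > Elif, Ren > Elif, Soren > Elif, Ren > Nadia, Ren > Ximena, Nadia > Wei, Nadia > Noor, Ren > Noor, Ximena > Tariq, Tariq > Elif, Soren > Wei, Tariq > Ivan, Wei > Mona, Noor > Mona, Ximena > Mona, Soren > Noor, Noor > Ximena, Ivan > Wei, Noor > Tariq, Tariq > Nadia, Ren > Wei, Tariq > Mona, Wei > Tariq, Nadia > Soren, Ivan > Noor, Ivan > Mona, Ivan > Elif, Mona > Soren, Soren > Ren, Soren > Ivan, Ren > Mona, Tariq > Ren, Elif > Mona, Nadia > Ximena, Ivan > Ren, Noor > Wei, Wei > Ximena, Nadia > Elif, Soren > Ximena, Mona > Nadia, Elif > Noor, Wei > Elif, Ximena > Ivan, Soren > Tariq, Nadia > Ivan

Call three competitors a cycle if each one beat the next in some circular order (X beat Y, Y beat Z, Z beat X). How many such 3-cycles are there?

29

Win totals: Ivan 5, Ren 6, Wei 4, Tariq 5, Mona 2, Noor 4, Ximena 4, Nadia 6, Soren 7, Elif 2.
A competitor with w wins dominates both others in C(w,2) triples; summing gives 10 + 15 + 6 + 10 + 1 + 6 + 6 + 15 + 21 + 1 = 91 transitive triples.
Total triples C(10,3) = 120, so cyclic triples = 120 − 91 = 29.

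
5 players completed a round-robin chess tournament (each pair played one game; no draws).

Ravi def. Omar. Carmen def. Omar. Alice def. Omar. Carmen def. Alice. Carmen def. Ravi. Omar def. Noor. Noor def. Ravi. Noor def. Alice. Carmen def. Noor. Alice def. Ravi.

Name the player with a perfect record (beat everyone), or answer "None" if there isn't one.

Carmen has 4 wins out of 4 opponents — a perfect record.

Carmen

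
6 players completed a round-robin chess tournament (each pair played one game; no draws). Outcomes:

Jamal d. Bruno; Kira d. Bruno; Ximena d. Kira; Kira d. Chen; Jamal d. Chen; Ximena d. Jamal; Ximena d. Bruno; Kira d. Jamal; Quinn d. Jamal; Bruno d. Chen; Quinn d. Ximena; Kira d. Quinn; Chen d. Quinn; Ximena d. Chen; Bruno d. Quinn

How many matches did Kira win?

Kira's results: beat Bruno, Chen, Quinn, Jamal; lost to Ximena.
That is 4 wins.

4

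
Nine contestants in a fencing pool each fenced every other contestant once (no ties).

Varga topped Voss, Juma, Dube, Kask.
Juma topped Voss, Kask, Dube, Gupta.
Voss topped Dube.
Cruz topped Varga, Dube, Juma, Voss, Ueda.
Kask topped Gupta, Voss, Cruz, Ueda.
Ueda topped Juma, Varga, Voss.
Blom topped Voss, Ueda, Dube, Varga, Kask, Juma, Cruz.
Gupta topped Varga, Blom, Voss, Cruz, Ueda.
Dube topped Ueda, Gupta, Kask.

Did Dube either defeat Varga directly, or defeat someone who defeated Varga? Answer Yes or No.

Yes

Dube did not beat Varga directly.
Dube beat Kask, Gupta, Ueda. Of those, Gupta beat Varga.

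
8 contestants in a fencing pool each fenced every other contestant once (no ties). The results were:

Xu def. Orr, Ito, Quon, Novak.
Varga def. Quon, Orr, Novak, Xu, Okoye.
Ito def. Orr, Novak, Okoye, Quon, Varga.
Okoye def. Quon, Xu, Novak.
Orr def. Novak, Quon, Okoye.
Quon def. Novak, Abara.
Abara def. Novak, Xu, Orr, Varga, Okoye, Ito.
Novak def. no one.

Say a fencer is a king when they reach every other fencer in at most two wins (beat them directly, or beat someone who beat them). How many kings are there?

5

Ito reaches everyone (king).
Orr cannot reach Ito, Varga in two steps.
Varga reaches everyone (king).
Quon reaches everyone (king).
Novak cannot reach Ito, Orr, Varga, Quon, Okoye, Abara, Xu in two steps.
Okoye cannot reach Varga in two steps.
Abara reaches everyone (king).
Xu reaches everyone (king).
Kings: Ito, Varga, Quon, Abara, Xu — 5.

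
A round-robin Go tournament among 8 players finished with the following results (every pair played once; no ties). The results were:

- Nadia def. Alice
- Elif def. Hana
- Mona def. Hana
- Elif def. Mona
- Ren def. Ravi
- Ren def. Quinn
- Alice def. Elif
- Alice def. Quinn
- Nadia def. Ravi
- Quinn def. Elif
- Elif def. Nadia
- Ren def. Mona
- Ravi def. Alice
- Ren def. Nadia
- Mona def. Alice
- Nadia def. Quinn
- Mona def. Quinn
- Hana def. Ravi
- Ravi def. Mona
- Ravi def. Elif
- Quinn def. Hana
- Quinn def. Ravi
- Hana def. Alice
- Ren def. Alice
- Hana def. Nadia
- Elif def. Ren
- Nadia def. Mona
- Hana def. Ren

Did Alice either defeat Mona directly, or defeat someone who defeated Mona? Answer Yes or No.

Yes

Alice did not beat Mona directly.
Alice beat Quinn, Elif. Of those, Elif beat Mona.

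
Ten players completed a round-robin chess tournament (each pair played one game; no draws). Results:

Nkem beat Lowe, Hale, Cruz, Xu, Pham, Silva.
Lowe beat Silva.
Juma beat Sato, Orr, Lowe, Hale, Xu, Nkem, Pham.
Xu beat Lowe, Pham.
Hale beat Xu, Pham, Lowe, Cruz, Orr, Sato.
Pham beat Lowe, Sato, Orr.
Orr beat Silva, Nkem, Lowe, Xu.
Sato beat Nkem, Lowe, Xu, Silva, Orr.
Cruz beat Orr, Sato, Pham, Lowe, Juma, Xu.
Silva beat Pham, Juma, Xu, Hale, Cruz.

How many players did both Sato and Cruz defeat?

Sato beat: Lowe, Xu, Orr, Nkem, Silva.
Cruz beat: Lowe, Pham, Xu, Orr, Juma, Sato.
Both beat: Lowe, Xu, Orr — 3.

3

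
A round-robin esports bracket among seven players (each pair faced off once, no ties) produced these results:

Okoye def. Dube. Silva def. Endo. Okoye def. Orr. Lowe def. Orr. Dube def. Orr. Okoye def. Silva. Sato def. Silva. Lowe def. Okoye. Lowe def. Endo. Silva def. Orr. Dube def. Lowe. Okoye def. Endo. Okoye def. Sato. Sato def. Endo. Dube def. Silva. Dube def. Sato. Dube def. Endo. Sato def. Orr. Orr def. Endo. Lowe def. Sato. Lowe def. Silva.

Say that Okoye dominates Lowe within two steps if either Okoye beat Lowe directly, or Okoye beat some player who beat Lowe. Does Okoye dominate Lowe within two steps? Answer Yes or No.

Yes

Okoye did not beat Lowe directly.
Okoye beat Orr, Sato, Silva, Endo, Dube. Of those, Dube beat Lowe.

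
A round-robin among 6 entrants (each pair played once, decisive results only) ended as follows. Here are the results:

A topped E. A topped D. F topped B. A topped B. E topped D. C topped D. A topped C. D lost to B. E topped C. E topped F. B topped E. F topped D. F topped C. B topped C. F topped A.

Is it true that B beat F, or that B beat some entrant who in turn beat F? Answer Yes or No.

Yes

B did not beat F directly.
B beat C, D, E. Of those, E beat F.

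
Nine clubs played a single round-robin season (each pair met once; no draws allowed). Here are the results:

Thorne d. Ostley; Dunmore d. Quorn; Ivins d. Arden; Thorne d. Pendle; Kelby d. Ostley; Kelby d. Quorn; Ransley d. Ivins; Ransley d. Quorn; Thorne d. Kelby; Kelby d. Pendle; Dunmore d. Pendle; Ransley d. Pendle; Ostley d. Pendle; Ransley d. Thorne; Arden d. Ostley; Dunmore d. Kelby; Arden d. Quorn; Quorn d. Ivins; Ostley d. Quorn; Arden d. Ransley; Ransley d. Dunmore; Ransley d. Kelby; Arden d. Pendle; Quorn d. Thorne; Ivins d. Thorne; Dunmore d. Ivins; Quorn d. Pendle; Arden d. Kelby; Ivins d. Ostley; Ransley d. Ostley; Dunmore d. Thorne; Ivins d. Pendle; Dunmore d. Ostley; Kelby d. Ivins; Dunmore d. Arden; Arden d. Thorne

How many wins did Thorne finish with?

3

Thorne's results: beat Ostley, Pendle, Kelby; lost to Ransley, Arden, Ivins, Dunmore, Quorn.
That is 3 wins.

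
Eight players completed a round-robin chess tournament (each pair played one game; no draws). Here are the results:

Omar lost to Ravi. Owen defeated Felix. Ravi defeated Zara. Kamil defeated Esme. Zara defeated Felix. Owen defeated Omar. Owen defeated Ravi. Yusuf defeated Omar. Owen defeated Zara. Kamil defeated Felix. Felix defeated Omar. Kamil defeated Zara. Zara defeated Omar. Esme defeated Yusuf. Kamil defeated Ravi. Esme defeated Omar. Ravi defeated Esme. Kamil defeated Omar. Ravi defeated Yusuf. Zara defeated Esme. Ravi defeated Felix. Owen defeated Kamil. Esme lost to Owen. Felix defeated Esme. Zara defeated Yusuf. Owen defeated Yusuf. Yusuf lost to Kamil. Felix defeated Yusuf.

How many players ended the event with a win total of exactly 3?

Win totals: Zara 4, Ravi 5, Felix 3, Kamil 6, Omar 0, Yusuf 1, Esme 2, Owen 7.
Exactly 3: Felix — 1 player.

1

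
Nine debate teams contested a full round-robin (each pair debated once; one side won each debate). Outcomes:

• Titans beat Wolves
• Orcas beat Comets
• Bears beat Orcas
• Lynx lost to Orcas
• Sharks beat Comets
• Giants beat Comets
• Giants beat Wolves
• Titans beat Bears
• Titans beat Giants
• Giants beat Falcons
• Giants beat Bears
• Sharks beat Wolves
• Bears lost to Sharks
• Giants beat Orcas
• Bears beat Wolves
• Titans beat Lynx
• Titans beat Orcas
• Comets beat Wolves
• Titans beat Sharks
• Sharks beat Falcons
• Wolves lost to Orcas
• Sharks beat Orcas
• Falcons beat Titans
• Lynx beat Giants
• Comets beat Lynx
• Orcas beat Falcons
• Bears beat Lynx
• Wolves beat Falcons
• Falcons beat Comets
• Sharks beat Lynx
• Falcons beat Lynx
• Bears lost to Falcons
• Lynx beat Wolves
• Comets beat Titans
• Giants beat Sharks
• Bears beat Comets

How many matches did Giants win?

Giants' results: beat Bears, Falcons, Comets, Wolves, Sharks, Orcas; lost to Titans, Lynx.
That is 6 wins.

6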